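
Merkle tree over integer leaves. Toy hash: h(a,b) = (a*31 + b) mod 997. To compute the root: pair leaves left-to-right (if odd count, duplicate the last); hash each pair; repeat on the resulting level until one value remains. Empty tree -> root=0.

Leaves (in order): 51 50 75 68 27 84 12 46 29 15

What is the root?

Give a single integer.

Answer: 412

Derivation:
L0: [51, 50, 75, 68, 27, 84, 12, 46, 29, 15]
L1: h(51,50)=(51*31+50)%997=634 h(75,68)=(75*31+68)%997=399 h(27,84)=(27*31+84)%997=921 h(12,46)=(12*31+46)%997=418 h(29,15)=(29*31+15)%997=914 -> [634, 399, 921, 418, 914]
L2: h(634,399)=(634*31+399)%997=113 h(921,418)=(921*31+418)%997=56 h(914,914)=(914*31+914)%997=335 -> [113, 56, 335]
L3: h(113,56)=(113*31+56)%997=568 h(335,335)=(335*31+335)%997=750 -> [568, 750]
L4: h(568,750)=(568*31+750)%997=412 -> [412]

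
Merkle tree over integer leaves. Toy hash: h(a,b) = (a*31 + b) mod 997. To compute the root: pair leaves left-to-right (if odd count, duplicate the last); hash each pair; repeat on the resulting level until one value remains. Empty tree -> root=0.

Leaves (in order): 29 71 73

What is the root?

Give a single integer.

L0: [29, 71, 73]
L1: h(29,71)=(29*31+71)%997=970 h(73,73)=(73*31+73)%997=342 -> [970, 342]
L2: h(970,342)=(970*31+342)%997=502 -> [502]

Answer: 502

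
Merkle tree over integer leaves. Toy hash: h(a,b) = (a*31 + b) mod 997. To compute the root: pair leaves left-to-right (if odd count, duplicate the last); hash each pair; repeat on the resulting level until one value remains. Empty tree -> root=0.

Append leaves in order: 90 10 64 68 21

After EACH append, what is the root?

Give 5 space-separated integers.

Answer: 90 806 115 119 268

Derivation:
After append 90 (leaves=[90]):
  L0: [90]
  root=90
After append 10 (leaves=[90, 10]):
  L0: [90, 10]
  L1: h(90,10)=(90*31+10)%997=806 -> [806]
  root=806
After append 64 (leaves=[90, 10, 64]):
  L0: [90, 10, 64]
  L1: h(90,10)=(90*31+10)%997=806 h(64,64)=(64*31+64)%997=54 -> [806, 54]
  L2: h(806,54)=(806*31+54)%997=115 -> [115]
  root=115
After append 68 (leaves=[90, 10, 64, 68]):
  L0: [90, 10, 64, 68]
  L1: h(90,10)=(90*31+10)%997=806 h(64,68)=(64*31+68)%997=58 -> [806, 58]
  L2: h(806,58)=(806*31+58)%997=119 -> [119]
  root=119
After append 21 (leaves=[90, 10, 64, 68, 21]):
  L0: [90, 10, 64, 68, 21]
  L1: h(90,10)=(90*31+10)%997=806 h(64,68)=(64*31+68)%997=58 h(21,21)=(21*31+21)%997=672 -> [806, 58, 672]
  L2: h(806,58)=(806*31+58)%997=119 h(672,672)=(672*31+672)%997=567 -> [119, 567]
  L3: h(119,567)=(119*31+567)%997=268 -> [268]
  root=268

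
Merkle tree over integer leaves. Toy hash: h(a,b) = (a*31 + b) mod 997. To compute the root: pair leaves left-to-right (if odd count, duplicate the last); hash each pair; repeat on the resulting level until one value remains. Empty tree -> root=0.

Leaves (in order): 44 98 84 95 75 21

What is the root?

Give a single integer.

L0: [44, 98, 84, 95, 75, 21]
L1: h(44,98)=(44*31+98)%997=465 h(84,95)=(84*31+95)%997=705 h(75,21)=(75*31+21)%997=352 -> [465, 705, 352]
L2: h(465,705)=(465*31+705)%997=165 h(352,352)=(352*31+352)%997=297 -> [165, 297]
L3: h(165,297)=(165*31+297)%997=427 -> [427]

Answer: 427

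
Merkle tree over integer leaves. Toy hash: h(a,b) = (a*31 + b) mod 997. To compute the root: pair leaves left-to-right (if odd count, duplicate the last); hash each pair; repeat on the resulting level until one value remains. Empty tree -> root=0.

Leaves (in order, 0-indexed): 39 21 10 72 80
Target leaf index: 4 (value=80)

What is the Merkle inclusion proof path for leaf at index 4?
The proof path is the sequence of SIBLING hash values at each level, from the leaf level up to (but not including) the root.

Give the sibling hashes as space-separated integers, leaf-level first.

L0 (leaves): [39, 21, 10, 72, 80], target index=4
L1: h(39,21)=(39*31+21)%997=233 [pair 0] h(10,72)=(10*31+72)%997=382 [pair 1] h(80,80)=(80*31+80)%997=566 [pair 2] -> [233, 382, 566]
  Sibling for proof at L0: 80
L2: h(233,382)=(233*31+382)%997=626 [pair 0] h(566,566)=(566*31+566)%997=166 [pair 1] -> [626, 166]
  Sibling for proof at L1: 566
L3: h(626,166)=(626*31+166)%997=629 [pair 0] -> [629]
  Sibling for proof at L2: 626
Root: 629
Proof path (sibling hashes from leaf to root): [80, 566, 626]

Answer: 80 566 626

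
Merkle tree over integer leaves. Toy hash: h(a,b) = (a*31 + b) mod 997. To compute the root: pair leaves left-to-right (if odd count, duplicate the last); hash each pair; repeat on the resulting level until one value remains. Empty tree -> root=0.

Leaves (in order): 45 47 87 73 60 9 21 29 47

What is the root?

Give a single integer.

L0: [45, 47, 87, 73, 60, 9, 21, 29, 47]
L1: h(45,47)=(45*31+47)%997=445 h(87,73)=(87*31+73)%997=776 h(60,9)=(60*31+9)%997=872 h(21,29)=(21*31+29)%997=680 h(47,47)=(47*31+47)%997=507 -> [445, 776, 872, 680, 507]
L2: h(445,776)=(445*31+776)%997=613 h(872,680)=(872*31+680)%997=793 h(507,507)=(507*31+507)%997=272 -> [613, 793, 272]
L3: h(613,793)=(613*31+793)%997=853 h(272,272)=(272*31+272)%997=728 -> [853, 728]
L4: h(853,728)=(853*31+728)%997=252 -> [252]

Answer: 252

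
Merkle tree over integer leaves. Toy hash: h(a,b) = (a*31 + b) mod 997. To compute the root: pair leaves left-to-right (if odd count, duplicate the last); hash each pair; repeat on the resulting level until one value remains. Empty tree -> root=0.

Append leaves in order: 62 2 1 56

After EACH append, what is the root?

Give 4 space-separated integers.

After append 62 (leaves=[62]):
  L0: [62]
  root=62
After append 2 (leaves=[62, 2]):
  L0: [62, 2]
  L1: h(62,2)=(62*31+2)%997=927 -> [927]
  root=927
After append 1 (leaves=[62, 2, 1]):
  L0: [62, 2, 1]
  L1: h(62,2)=(62*31+2)%997=927 h(1,1)=(1*31+1)%997=32 -> [927, 32]
  L2: h(927,32)=(927*31+32)%997=853 -> [853]
  root=853
After append 56 (leaves=[62, 2, 1, 56]):
  L0: [62, 2, 1, 56]
  L1: h(62,2)=(62*31+2)%997=927 h(1,56)=(1*31+56)%997=87 -> [927, 87]
  L2: h(927,87)=(927*31+87)%997=908 -> [908]
  root=908

Answer: 62 927 853 908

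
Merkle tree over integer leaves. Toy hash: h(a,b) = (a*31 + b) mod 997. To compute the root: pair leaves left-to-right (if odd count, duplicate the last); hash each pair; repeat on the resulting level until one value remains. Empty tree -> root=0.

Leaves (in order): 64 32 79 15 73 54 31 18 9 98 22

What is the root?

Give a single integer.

Answer: 883

Derivation:
L0: [64, 32, 79, 15, 73, 54, 31, 18, 9, 98, 22]
L1: h(64,32)=(64*31+32)%997=22 h(79,15)=(79*31+15)%997=470 h(73,54)=(73*31+54)%997=323 h(31,18)=(31*31+18)%997=979 h(9,98)=(9*31+98)%997=377 h(22,22)=(22*31+22)%997=704 -> [22, 470, 323, 979, 377, 704]
L2: h(22,470)=(22*31+470)%997=155 h(323,979)=(323*31+979)%997=25 h(377,704)=(377*31+704)%997=427 -> [155, 25, 427]
L3: h(155,25)=(155*31+25)%997=842 h(427,427)=(427*31+427)%997=703 -> [842, 703]
L4: h(842,703)=(842*31+703)%997=883 -> [883]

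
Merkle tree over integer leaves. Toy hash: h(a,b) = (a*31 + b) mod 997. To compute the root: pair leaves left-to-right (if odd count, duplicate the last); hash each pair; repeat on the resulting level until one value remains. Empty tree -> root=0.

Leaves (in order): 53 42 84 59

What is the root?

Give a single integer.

Answer: 63

Derivation:
L0: [53, 42, 84, 59]
L1: h(53,42)=(53*31+42)%997=688 h(84,59)=(84*31+59)%997=669 -> [688, 669]
L2: h(688,669)=(688*31+669)%997=63 -> [63]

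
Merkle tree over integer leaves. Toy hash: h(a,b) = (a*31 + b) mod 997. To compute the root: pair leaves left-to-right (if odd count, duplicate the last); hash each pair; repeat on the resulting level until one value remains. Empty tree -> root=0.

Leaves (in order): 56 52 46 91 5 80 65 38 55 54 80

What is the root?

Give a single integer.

Answer: 504

Derivation:
L0: [56, 52, 46, 91, 5, 80, 65, 38, 55, 54, 80]
L1: h(56,52)=(56*31+52)%997=791 h(46,91)=(46*31+91)%997=520 h(5,80)=(5*31+80)%997=235 h(65,38)=(65*31+38)%997=59 h(55,54)=(55*31+54)%997=762 h(80,80)=(80*31+80)%997=566 -> [791, 520, 235, 59, 762, 566]
L2: h(791,520)=(791*31+520)%997=116 h(235,59)=(235*31+59)%997=365 h(762,566)=(762*31+566)%997=260 -> [116, 365, 260]
L3: h(116,365)=(116*31+365)%997=970 h(260,260)=(260*31+260)%997=344 -> [970, 344]
L4: h(970,344)=(970*31+344)%997=504 -> [504]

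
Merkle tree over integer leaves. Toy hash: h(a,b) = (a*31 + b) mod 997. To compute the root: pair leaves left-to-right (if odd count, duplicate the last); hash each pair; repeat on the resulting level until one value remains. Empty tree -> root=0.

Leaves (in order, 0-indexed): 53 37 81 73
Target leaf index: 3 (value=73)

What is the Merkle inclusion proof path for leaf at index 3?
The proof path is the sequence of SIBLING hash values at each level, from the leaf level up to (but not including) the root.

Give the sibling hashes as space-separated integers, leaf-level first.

L0 (leaves): [53, 37, 81, 73], target index=3
L1: h(53,37)=(53*31+37)%997=683 [pair 0] h(81,73)=(81*31+73)%997=590 [pair 1] -> [683, 590]
  Sibling for proof at L0: 81
L2: h(683,590)=(683*31+590)%997=826 [pair 0] -> [826]
  Sibling for proof at L1: 683
Root: 826
Proof path (sibling hashes from leaf to root): [81, 683]

Answer: 81 683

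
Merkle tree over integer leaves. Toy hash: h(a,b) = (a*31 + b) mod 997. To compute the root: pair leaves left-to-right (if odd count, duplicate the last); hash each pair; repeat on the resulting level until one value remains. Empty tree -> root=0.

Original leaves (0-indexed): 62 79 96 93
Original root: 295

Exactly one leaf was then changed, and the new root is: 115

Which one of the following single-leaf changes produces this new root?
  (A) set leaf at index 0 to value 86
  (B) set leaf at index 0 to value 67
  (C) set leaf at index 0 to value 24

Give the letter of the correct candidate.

Answer: B

Derivation:
Original leaves: [62, 79, 96, 93]
Target new root: 115
Try each candidate change and compute the resulting root:
Candidate A: set leaf[0] = 86 -> leaves = [86, 79, 96, 93]
  L0: [86, 79, 96, 93]
  L1: h(86,79)=(86*31+79)%997=751 h(96,93)=(96*31+93)%997=78 -> [751, 78]
  L2: h(751,78)=(751*31+78)%997=428 -> [428]
  root = 428 != target 115
Candidate B: set leaf[0] = 67 -> leaves = [67, 79, 96, 93]
  L0: [67, 79, 96, 93]
  L1: h(67,79)=(67*31+79)%997=162 h(96,93)=(96*31+93)%997=78 -> [162, 78]
  L2: h(162,78)=(162*31+78)%997=115 -> [115]
  root = 115 == target 115  ** MATCH **
Candidate C: set leaf[0] = 24 -> leaves = [24, 79, 96, 93]
  L0: [24, 79, 96, 93]
  L1: h(24,79)=(24*31+79)%997=823 h(96,93)=(96*31+93)%997=78 -> [823, 78]
  L2: h(823,78)=(823*31+78)%997=666 -> [666]
  root = 666 != target 115
Candidate B produces the target root.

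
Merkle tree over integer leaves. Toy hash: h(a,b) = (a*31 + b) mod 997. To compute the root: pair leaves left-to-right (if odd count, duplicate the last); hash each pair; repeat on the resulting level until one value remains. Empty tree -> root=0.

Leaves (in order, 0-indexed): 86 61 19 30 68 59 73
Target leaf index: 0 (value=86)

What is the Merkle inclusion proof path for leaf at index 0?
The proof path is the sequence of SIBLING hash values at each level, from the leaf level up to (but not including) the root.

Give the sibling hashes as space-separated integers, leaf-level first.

Answer: 61 619 720

Derivation:
L0 (leaves): [86, 61, 19, 30, 68, 59, 73], target index=0
L1: h(86,61)=(86*31+61)%997=733 [pair 0] h(19,30)=(19*31+30)%997=619 [pair 1] h(68,59)=(68*31+59)%997=173 [pair 2] h(73,73)=(73*31+73)%997=342 [pair 3] -> [733, 619, 173, 342]
  Sibling for proof at L0: 61
L2: h(733,619)=(733*31+619)%997=411 [pair 0] h(173,342)=(173*31+342)%997=720 [pair 1] -> [411, 720]
  Sibling for proof at L1: 619
L3: h(411,720)=(411*31+720)%997=500 [pair 0] -> [500]
  Sibling for proof at L2: 720
Root: 500
Proof path (sibling hashes from leaf to root): [61, 619, 720]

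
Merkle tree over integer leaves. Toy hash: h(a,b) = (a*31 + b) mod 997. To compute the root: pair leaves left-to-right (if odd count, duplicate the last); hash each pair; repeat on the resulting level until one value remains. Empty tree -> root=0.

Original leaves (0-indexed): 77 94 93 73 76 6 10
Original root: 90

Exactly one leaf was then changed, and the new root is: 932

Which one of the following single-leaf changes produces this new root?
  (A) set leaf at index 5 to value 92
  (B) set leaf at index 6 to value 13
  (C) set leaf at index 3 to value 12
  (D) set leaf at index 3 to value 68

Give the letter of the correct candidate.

Original leaves: [77, 94, 93, 73, 76, 6, 10]
Target new root: 932
Try each candidate change and compute the resulting root:
Candidate A: set leaf[5] = 92 -> leaves = [77, 94, 93, 73, 76, 92, 10]
  L0: [77, 94, 93, 73, 76, 92, 10]
  L1: h(77,94)=(77*31+94)%997=487 h(93,73)=(93*31+73)%997=962 h(76,92)=(76*31+92)%997=454 h(10,10)=(10*31+10)%997=320 -> [487, 962, 454, 320]
  L2: h(487,962)=(487*31+962)%997=107 h(454,320)=(454*31+320)%997=436 -> [107, 436]
  L3: h(107,436)=(107*31+436)%997=762 -> [762]
  root = 762 != target 932
Candidate B: set leaf[6] = 13 -> leaves = [77, 94, 93, 73, 76, 6, 13]
  L0: [77, 94, 93, 73, 76, 6, 13]
  L1: h(77,94)=(77*31+94)%997=487 h(93,73)=(93*31+73)%997=962 h(76,6)=(76*31+6)%997=368 h(13,13)=(13*31+13)%997=416 -> [487, 962, 368, 416]
  L2: h(487,962)=(487*31+962)%997=107 h(368,416)=(368*31+416)%997=857 -> [107, 857]
  L3: h(107,857)=(107*31+857)%997=186 -> [186]
  root = 186 != target 932
Candidate C: set leaf[3] = 12 -> leaves = [77, 94, 93, 12, 76, 6, 10]
  L0: [77, 94, 93, 12, 76, 6, 10]
  L1: h(77,94)=(77*31+94)%997=487 h(93,12)=(93*31+12)%997=901 h(76,6)=(76*31+6)%997=368 h(10,10)=(10*31+10)%997=320 -> [487, 901, 368, 320]
  L2: h(487,901)=(487*31+901)%997=46 h(368,320)=(368*31+320)%997=761 -> [46, 761]
  L3: h(46,761)=(46*31+761)%997=193 -> [193]
  root = 193 != target 932
Candidate D: set leaf[3] = 68 -> leaves = [77, 94, 93, 68, 76, 6, 10]
  L0: [77, 94, 93, 68, 76, 6, 10]
  L1: h(77,94)=(77*31+94)%997=487 h(93,68)=(93*31+68)%997=957 h(76,6)=(76*31+6)%997=368 h(10,10)=(10*31+10)%997=320 -> [487, 957, 368, 320]
  L2: h(487,957)=(487*31+957)%997=102 h(368,320)=(368*31+320)%997=761 -> [102, 761]
  L3: h(102,761)=(102*31+761)%997=932 -> [932]
  root = 932 == target 932  ** MATCH **
Candidate D produces the target root.

Answer: D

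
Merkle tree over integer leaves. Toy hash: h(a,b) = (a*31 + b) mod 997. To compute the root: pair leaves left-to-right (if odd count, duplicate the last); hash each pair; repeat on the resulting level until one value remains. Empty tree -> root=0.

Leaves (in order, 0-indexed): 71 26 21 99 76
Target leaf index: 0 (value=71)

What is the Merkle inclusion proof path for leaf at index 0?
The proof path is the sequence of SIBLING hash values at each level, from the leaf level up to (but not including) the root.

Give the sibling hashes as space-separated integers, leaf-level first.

Answer: 26 750 58

Derivation:
L0 (leaves): [71, 26, 21, 99, 76], target index=0
L1: h(71,26)=(71*31+26)%997=233 [pair 0] h(21,99)=(21*31+99)%997=750 [pair 1] h(76,76)=(76*31+76)%997=438 [pair 2] -> [233, 750, 438]
  Sibling for proof at L0: 26
L2: h(233,750)=(233*31+750)%997=994 [pair 0] h(438,438)=(438*31+438)%997=58 [pair 1] -> [994, 58]
  Sibling for proof at L1: 750
L3: h(994,58)=(994*31+58)%997=962 [pair 0] -> [962]
  Sibling for proof at L2: 58
Root: 962
Proof path (sibling hashes from leaf to root): [26, 750, 58]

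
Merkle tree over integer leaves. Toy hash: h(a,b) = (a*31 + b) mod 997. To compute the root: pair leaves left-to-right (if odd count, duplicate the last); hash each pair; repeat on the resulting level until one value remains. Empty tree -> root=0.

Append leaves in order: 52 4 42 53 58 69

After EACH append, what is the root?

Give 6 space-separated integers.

Answer: 52 619 593 604 350 702

Derivation:
After append 52 (leaves=[52]):
  L0: [52]
  root=52
After append 4 (leaves=[52, 4]):
  L0: [52, 4]
  L1: h(52,4)=(52*31+4)%997=619 -> [619]
  root=619
After append 42 (leaves=[52, 4, 42]):
  L0: [52, 4, 42]
  L1: h(52,4)=(52*31+4)%997=619 h(42,42)=(42*31+42)%997=347 -> [619, 347]
  L2: h(619,347)=(619*31+347)%997=593 -> [593]
  root=593
After append 53 (leaves=[52, 4, 42, 53]):
  L0: [52, 4, 42, 53]
  L1: h(52,4)=(52*31+4)%997=619 h(42,53)=(42*31+53)%997=358 -> [619, 358]
  L2: h(619,358)=(619*31+358)%997=604 -> [604]
  root=604
After append 58 (leaves=[52, 4, 42, 53, 58]):
  L0: [52, 4, 42, 53, 58]
  L1: h(52,4)=(52*31+4)%997=619 h(42,53)=(42*31+53)%997=358 h(58,58)=(58*31+58)%997=859 -> [619, 358, 859]
  L2: h(619,358)=(619*31+358)%997=604 h(859,859)=(859*31+859)%997=569 -> [604, 569]
  L3: h(604,569)=(604*31+569)%997=350 -> [350]
  root=350
After append 69 (leaves=[52, 4, 42, 53, 58, 69]):
  L0: [52, 4, 42, 53, 58, 69]
  L1: h(52,4)=(52*31+4)%997=619 h(42,53)=(42*31+53)%997=358 h(58,69)=(58*31+69)%997=870 -> [619, 358, 870]
  L2: h(619,358)=(619*31+358)%997=604 h(870,870)=(870*31+870)%997=921 -> [604, 921]
  L3: h(604,921)=(604*31+921)%997=702 -> [702]
  root=702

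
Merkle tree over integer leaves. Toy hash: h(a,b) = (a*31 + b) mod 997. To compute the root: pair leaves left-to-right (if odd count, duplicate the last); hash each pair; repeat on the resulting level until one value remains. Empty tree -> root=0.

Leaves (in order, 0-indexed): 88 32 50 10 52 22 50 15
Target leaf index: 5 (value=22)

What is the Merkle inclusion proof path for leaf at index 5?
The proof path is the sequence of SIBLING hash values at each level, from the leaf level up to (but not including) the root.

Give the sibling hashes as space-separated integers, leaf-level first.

Answer: 52 568 381

Derivation:
L0 (leaves): [88, 32, 50, 10, 52, 22, 50, 15], target index=5
L1: h(88,32)=(88*31+32)%997=766 [pair 0] h(50,10)=(50*31+10)%997=563 [pair 1] h(52,22)=(52*31+22)%997=637 [pair 2] h(50,15)=(50*31+15)%997=568 [pair 3] -> [766, 563, 637, 568]
  Sibling for proof at L0: 52
L2: h(766,563)=(766*31+563)%997=381 [pair 0] h(637,568)=(637*31+568)%997=375 [pair 1] -> [381, 375]
  Sibling for proof at L1: 568
L3: h(381,375)=(381*31+375)%997=222 [pair 0] -> [222]
  Sibling for proof at L2: 381
Root: 222
Proof path (sibling hashes from leaf to root): [52, 568, 381]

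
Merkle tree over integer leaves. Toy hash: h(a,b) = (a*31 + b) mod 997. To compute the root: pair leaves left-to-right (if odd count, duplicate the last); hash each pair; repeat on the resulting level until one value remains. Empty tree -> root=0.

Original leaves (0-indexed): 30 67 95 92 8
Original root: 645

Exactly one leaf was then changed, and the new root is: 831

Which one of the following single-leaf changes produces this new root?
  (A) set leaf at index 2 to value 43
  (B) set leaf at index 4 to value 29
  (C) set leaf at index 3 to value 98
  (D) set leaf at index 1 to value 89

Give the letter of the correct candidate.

Answer: C

Derivation:
Original leaves: [30, 67, 95, 92, 8]
Target new root: 831
Try each candidate change and compute the resulting root:
Candidate A: set leaf[2] = 43 -> leaves = [30, 67, 43, 92, 8]
  L0: [30, 67, 43, 92, 8]
  L1: h(30,67)=(30*31+67)%997=0 h(43,92)=(43*31+92)%997=428 h(8,8)=(8*31+8)%997=256 -> [0, 428, 256]
  L2: h(0,428)=(0*31+428)%997=428 h(256,256)=(256*31+256)%997=216 -> [428, 216]
  L3: h(428,216)=(428*31+216)%997=523 -> [523]
  root = 523 != target 831
Candidate B: set leaf[4] = 29 -> leaves = [30, 67, 95, 92, 29]
  L0: [30, 67, 95, 92, 29]
  L1: h(30,67)=(30*31+67)%997=0 h(95,92)=(95*31+92)%997=46 h(29,29)=(29*31+29)%997=928 -> [0, 46, 928]
  L2: h(0,46)=(0*31+46)%997=46 h(928,928)=(928*31+928)%997=783 -> [46, 783]
  L3: h(46,783)=(46*31+783)%997=215 -> [215]
  root = 215 != target 831
Candidate C: set leaf[3] = 98 -> leaves = [30, 67, 95, 98, 8]
  L0: [30, 67, 95, 98, 8]
  L1: h(30,67)=(30*31+67)%997=0 h(95,98)=(95*31+98)%997=52 h(8,8)=(8*31+8)%997=256 -> [0, 52, 256]
  L2: h(0,52)=(0*31+52)%997=52 h(256,256)=(256*31+256)%997=216 -> [52, 216]
  L3: h(52,216)=(52*31+216)%997=831 -> [831]
  root = 831 == target 831  ** MATCH **
Candidate D: set leaf[1] = 89 -> leaves = [30, 89, 95, 92, 8]
  L0: [30, 89, 95, 92, 8]
  L1: h(30,89)=(30*31+89)%997=22 h(95,92)=(95*31+92)%997=46 h(8,8)=(8*31+8)%997=256 -> [22, 46, 256]
  L2: h(22,46)=(22*31+46)%997=728 h(256,256)=(256*31+256)%997=216 -> [728, 216]
  L3: h(728,216)=(728*31+216)%997=850 -> [850]
  root = 850 != target 831
Candidate C produces the target root.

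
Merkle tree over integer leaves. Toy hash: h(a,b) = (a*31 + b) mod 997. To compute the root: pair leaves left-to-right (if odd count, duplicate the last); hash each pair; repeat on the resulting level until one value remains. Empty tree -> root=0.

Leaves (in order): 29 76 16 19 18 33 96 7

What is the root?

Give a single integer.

L0: [29, 76, 16, 19, 18, 33, 96, 7]
L1: h(29,76)=(29*31+76)%997=975 h(16,19)=(16*31+19)%997=515 h(18,33)=(18*31+33)%997=591 h(96,7)=(96*31+7)%997=989 -> [975, 515, 591, 989]
L2: h(975,515)=(975*31+515)%997=830 h(591,989)=(591*31+989)%997=367 -> [830, 367]
L3: h(830,367)=(830*31+367)%997=175 -> [175]

Answer: 175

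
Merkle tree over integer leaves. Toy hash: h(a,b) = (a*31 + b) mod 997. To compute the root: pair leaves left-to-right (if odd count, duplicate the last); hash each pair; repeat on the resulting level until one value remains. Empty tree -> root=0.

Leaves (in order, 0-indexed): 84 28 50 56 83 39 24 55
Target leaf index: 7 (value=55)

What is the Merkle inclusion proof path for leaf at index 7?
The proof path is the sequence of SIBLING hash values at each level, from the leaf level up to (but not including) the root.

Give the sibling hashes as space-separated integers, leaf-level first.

L0 (leaves): [84, 28, 50, 56, 83, 39, 24, 55], target index=7
L1: h(84,28)=(84*31+28)%997=638 [pair 0] h(50,56)=(50*31+56)%997=609 [pair 1] h(83,39)=(83*31+39)%997=618 [pair 2] h(24,55)=(24*31+55)%997=799 [pair 3] -> [638, 609, 618, 799]
  Sibling for proof at L0: 24
L2: h(638,609)=(638*31+609)%997=447 [pair 0] h(618,799)=(618*31+799)%997=17 [pair 1] -> [447, 17]
  Sibling for proof at L1: 618
L3: h(447,17)=(447*31+17)%997=913 [pair 0] -> [913]
  Sibling for proof at L2: 447
Root: 913
Proof path (sibling hashes from leaf to root): [24, 618, 447]

Answer: 24 618 447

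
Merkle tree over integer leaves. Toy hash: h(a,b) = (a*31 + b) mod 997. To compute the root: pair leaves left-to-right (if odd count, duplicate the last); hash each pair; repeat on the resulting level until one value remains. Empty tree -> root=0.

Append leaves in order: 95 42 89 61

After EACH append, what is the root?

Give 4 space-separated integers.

Answer: 95 993 730 702

Derivation:
After append 95 (leaves=[95]):
  L0: [95]
  root=95
After append 42 (leaves=[95, 42]):
  L0: [95, 42]
  L1: h(95,42)=(95*31+42)%997=993 -> [993]
  root=993
After append 89 (leaves=[95, 42, 89]):
  L0: [95, 42, 89]
  L1: h(95,42)=(95*31+42)%997=993 h(89,89)=(89*31+89)%997=854 -> [993, 854]
  L2: h(993,854)=(993*31+854)%997=730 -> [730]
  root=730
After append 61 (leaves=[95, 42, 89, 61]):
  L0: [95, 42, 89, 61]
  L1: h(95,42)=(95*31+42)%997=993 h(89,61)=(89*31+61)%997=826 -> [993, 826]
  L2: h(993,826)=(993*31+826)%997=702 -> [702]
  root=702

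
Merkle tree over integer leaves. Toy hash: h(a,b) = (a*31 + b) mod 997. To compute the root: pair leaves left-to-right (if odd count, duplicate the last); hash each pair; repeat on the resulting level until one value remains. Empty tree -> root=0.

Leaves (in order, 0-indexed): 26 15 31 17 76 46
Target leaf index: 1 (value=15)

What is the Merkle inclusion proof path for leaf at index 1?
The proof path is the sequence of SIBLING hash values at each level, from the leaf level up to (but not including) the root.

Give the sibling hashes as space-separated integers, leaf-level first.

L0 (leaves): [26, 15, 31, 17, 76, 46], target index=1
L1: h(26,15)=(26*31+15)%997=821 [pair 0] h(31,17)=(31*31+17)%997=978 [pair 1] h(76,46)=(76*31+46)%997=408 [pair 2] -> [821, 978, 408]
  Sibling for proof at L0: 26
L2: h(821,978)=(821*31+978)%997=507 [pair 0] h(408,408)=(408*31+408)%997=95 [pair 1] -> [507, 95]
  Sibling for proof at L1: 978
L3: h(507,95)=(507*31+95)%997=857 [pair 0] -> [857]
  Sibling for proof at L2: 95
Root: 857
Proof path (sibling hashes from leaf to root): [26, 978, 95]

Answer: 26 978 95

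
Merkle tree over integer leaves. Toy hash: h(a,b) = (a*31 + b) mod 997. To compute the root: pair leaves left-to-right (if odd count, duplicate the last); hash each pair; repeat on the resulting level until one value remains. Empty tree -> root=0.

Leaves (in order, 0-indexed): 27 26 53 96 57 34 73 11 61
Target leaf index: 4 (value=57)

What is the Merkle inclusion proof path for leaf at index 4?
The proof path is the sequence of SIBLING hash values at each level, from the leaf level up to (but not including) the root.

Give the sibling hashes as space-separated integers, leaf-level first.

L0 (leaves): [27, 26, 53, 96, 57, 34, 73, 11, 61], target index=4
L1: h(27,26)=(27*31+26)%997=863 [pair 0] h(53,96)=(53*31+96)%997=742 [pair 1] h(57,34)=(57*31+34)%997=804 [pair 2] h(73,11)=(73*31+11)%997=280 [pair 3] h(61,61)=(61*31+61)%997=955 [pair 4] -> [863, 742, 804, 280, 955]
  Sibling for proof at L0: 34
L2: h(863,742)=(863*31+742)%997=576 [pair 0] h(804,280)=(804*31+280)%997=279 [pair 1] h(955,955)=(955*31+955)%997=650 [pair 2] -> [576, 279, 650]
  Sibling for proof at L1: 280
L3: h(576,279)=(576*31+279)%997=189 [pair 0] h(650,650)=(650*31+650)%997=860 [pair 1] -> [189, 860]
  Sibling for proof at L2: 576
L4: h(189,860)=(189*31+860)%997=737 [pair 0] -> [737]
  Sibling for proof at L3: 860
Root: 737
Proof path (sibling hashes from leaf to root): [34, 280, 576, 860]

Answer: 34 280 576 860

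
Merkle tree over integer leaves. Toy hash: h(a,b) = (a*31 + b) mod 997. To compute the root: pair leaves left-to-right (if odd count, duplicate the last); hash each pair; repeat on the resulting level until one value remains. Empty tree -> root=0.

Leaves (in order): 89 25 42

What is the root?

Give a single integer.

L0: [89, 25, 42]
L1: h(89,25)=(89*31+25)%997=790 h(42,42)=(42*31+42)%997=347 -> [790, 347]
L2: h(790,347)=(790*31+347)%997=909 -> [909]

Answer: 909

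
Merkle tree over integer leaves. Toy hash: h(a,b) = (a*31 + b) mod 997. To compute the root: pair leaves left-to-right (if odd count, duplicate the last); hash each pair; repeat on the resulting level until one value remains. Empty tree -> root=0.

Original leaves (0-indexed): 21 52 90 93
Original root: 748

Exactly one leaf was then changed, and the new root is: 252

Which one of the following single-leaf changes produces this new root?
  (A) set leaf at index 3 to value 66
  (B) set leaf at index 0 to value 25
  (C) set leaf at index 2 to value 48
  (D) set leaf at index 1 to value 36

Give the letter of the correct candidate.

Answer: D

Derivation:
Original leaves: [21, 52, 90, 93]
Target new root: 252
Try each candidate change and compute the resulting root:
Candidate A: set leaf[3] = 66 -> leaves = [21, 52, 90, 66]
  L0: [21, 52, 90, 66]
  L1: h(21,52)=(21*31+52)%997=703 h(90,66)=(90*31+66)%997=862 -> [703, 862]
  L2: h(703,862)=(703*31+862)%997=721 -> [721]
  root = 721 != target 252
Candidate B: set leaf[0] = 25 -> leaves = [25, 52, 90, 93]
  L0: [25, 52, 90, 93]
  L1: h(25,52)=(25*31+52)%997=827 h(90,93)=(90*31+93)%997=889 -> [827, 889]
  L2: h(827,889)=(827*31+889)%997=604 -> [604]
  root = 604 != target 252
Candidate C: set leaf[2] = 48 -> leaves = [21, 52, 48, 93]
  L0: [21, 52, 48, 93]
  L1: h(21,52)=(21*31+52)%997=703 h(48,93)=(48*31+93)%997=584 -> [703, 584]
  L2: h(703,584)=(703*31+584)%997=443 -> [443]
  root = 443 != target 252
Candidate D: set leaf[1] = 36 -> leaves = [21, 36, 90, 93]
  L0: [21, 36, 90, 93]
  L1: h(21,36)=(21*31+36)%997=687 h(90,93)=(90*31+93)%997=889 -> [687, 889]
  L2: h(687,889)=(687*31+889)%997=252 -> [252]
  root = 252 == target 252  ** MATCH **
Candidate D produces the target root.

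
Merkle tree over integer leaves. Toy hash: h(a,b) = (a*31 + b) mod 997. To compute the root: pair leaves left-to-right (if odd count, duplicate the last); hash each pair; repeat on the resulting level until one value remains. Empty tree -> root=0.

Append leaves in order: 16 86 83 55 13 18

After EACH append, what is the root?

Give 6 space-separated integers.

Answer: 16 582 758 730 50 210

Derivation:
After append 16 (leaves=[16]):
  L0: [16]
  root=16
After append 86 (leaves=[16, 86]):
  L0: [16, 86]
  L1: h(16,86)=(16*31+86)%997=582 -> [582]
  root=582
After append 83 (leaves=[16, 86, 83]):
  L0: [16, 86, 83]
  L1: h(16,86)=(16*31+86)%997=582 h(83,83)=(83*31+83)%997=662 -> [582, 662]
  L2: h(582,662)=(582*31+662)%997=758 -> [758]
  root=758
After append 55 (leaves=[16, 86, 83, 55]):
  L0: [16, 86, 83, 55]
  L1: h(16,86)=(16*31+86)%997=582 h(83,55)=(83*31+55)%997=634 -> [582, 634]
  L2: h(582,634)=(582*31+634)%997=730 -> [730]
  root=730
After append 13 (leaves=[16, 86, 83, 55, 13]):
  L0: [16, 86, 83, 55, 13]
  L1: h(16,86)=(16*31+86)%997=582 h(83,55)=(83*31+55)%997=634 h(13,13)=(13*31+13)%997=416 -> [582, 634, 416]
  L2: h(582,634)=(582*31+634)%997=730 h(416,416)=(416*31+416)%997=351 -> [730, 351]
  L3: h(730,351)=(730*31+351)%997=50 -> [50]
  root=50
After append 18 (leaves=[16, 86, 83, 55, 13, 18]):
  L0: [16, 86, 83, 55, 13, 18]
  L1: h(16,86)=(16*31+86)%997=582 h(83,55)=(83*31+55)%997=634 h(13,18)=(13*31+18)%997=421 -> [582, 634, 421]
  L2: h(582,634)=(582*31+634)%997=730 h(421,421)=(421*31+421)%997=511 -> [730, 511]
  L3: h(730,511)=(730*31+511)%997=210 -> [210]
  root=210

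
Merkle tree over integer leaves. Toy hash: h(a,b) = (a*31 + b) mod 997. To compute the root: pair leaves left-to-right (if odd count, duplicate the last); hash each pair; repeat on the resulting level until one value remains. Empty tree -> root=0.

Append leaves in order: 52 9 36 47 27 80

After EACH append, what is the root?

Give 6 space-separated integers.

Answer: 52 624 556 567 360 62

Derivation:
After append 52 (leaves=[52]):
  L0: [52]
  root=52
After append 9 (leaves=[52, 9]):
  L0: [52, 9]
  L1: h(52,9)=(52*31+9)%997=624 -> [624]
  root=624
After append 36 (leaves=[52, 9, 36]):
  L0: [52, 9, 36]
  L1: h(52,9)=(52*31+9)%997=624 h(36,36)=(36*31+36)%997=155 -> [624, 155]
  L2: h(624,155)=(624*31+155)%997=556 -> [556]
  root=556
After append 47 (leaves=[52, 9, 36, 47]):
  L0: [52, 9, 36, 47]
  L1: h(52,9)=(52*31+9)%997=624 h(36,47)=(36*31+47)%997=166 -> [624, 166]
  L2: h(624,166)=(624*31+166)%997=567 -> [567]
  root=567
After append 27 (leaves=[52, 9, 36, 47, 27]):
  L0: [52, 9, 36, 47, 27]
  L1: h(52,9)=(52*31+9)%997=624 h(36,47)=(36*31+47)%997=166 h(27,27)=(27*31+27)%997=864 -> [624, 166, 864]
  L2: h(624,166)=(624*31+166)%997=567 h(864,864)=(864*31+864)%997=729 -> [567, 729]
  L3: h(567,729)=(567*31+729)%997=360 -> [360]
  root=360
After append 80 (leaves=[52, 9, 36, 47, 27, 80]):
  L0: [52, 9, 36, 47, 27, 80]
  L1: h(52,9)=(52*31+9)%997=624 h(36,47)=(36*31+47)%997=166 h(27,80)=(27*31+80)%997=917 -> [624, 166, 917]
  L2: h(624,166)=(624*31+166)%997=567 h(917,917)=(917*31+917)%997=431 -> [567, 431]
  L3: h(567,431)=(567*31+431)%997=62 -> [62]
  root=62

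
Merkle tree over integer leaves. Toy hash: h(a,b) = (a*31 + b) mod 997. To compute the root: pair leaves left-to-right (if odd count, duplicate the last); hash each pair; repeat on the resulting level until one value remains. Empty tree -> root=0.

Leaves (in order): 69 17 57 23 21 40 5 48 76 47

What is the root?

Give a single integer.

Answer: 466

Derivation:
L0: [69, 17, 57, 23, 21, 40, 5, 48, 76, 47]
L1: h(69,17)=(69*31+17)%997=162 h(57,23)=(57*31+23)%997=793 h(21,40)=(21*31+40)%997=691 h(5,48)=(5*31+48)%997=203 h(76,47)=(76*31+47)%997=409 -> [162, 793, 691, 203, 409]
L2: h(162,793)=(162*31+793)%997=830 h(691,203)=(691*31+203)%997=687 h(409,409)=(409*31+409)%997=127 -> [830, 687, 127]
L3: h(830,687)=(830*31+687)%997=495 h(127,127)=(127*31+127)%997=76 -> [495, 76]
L4: h(495,76)=(495*31+76)%997=466 -> [466]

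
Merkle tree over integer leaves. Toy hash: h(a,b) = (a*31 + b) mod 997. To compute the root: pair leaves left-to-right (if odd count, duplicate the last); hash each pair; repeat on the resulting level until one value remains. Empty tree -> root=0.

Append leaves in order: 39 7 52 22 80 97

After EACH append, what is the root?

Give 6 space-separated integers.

Answer: 39 219 477 447 65 609

Derivation:
After append 39 (leaves=[39]):
  L0: [39]
  root=39
After append 7 (leaves=[39, 7]):
  L0: [39, 7]
  L1: h(39,7)=(39*31+7)%997=219 -> [219]
  root=219
After append 52 (leaves=[39, 7, 52]):
  L0: [39, 7, 52]
  L1: h(39,7)=(39*31+7)%997=219 h(52,52)=(52*31+52)%997=667 -> [219, 667]
  L2: h(219,667)=(219*31+667)%997=477 -> [477]
  root=477
After append 22 (leaves=[39, 7, 52, 22]):
  L0: [39, 7, 52, 22]
  L1: h(39,7)=(39*31+7)%997=219 h(52,22)=(52*31+22)%997=637 -> [219, 637]
  L2: h(219,637)=(219*31+637)%997=447 -> [447]
  root=447
After append 80 (leaves=[39, 7, 52, 22, 80]):
  L0: [39, 7, 52, 22, 80]
  L1: h(39,7)=(39*31+7)%997=219 h(52,22)=(52*31+22)%997=637 h(80,80)=(80*31+80)%997=566 -> [219, 637, 566]
  L2: h(219,637)=(219*31+637)%997=447 h(566,566)=(566*31+566)%997=166 -> [447, 166]
  L3: h(447,166)=(447*31+166)%997=65 -> [65]
  root=65
After append 97 (leaves=[39, 7, 52, 22, 80, 97]):
  L0: [39, 7, 52, 22, 80, 97]
  L1: h(39,7)=(39*31+7)%997=219 h(52,22)=(52*31+22)%997=637 h(80,97)=(80*31+97)%997=583 -> [219, 637, 583]
  L2: h(219,637)=(219*31+637)%997=447 h(583,583)=(583*31+583)%997=710 -> [447, 710]
  L3: h(447,710)=(447*31+710)%997=609 -> [609]
  root=609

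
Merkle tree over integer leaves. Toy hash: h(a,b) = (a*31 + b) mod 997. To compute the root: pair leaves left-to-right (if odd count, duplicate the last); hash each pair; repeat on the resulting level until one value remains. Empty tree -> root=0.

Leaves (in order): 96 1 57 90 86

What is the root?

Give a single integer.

Answer: 573

Derivation:
L0: [96, 1, 57, 90, 86]
L1: h(96,1)=(96*31+1)%997=983 h(57,90)=(57*31+90)%997=860 h(86,86)=(86*31+86)%997=758 -> [983, 860, 758]
L2: h(983,860)=(983*31+860)%997=426 h(758,758)=(758*31+758)%997=328 -> [426, 328]
L3: h(426,328)=(426*31+328)%997=573 -> [573]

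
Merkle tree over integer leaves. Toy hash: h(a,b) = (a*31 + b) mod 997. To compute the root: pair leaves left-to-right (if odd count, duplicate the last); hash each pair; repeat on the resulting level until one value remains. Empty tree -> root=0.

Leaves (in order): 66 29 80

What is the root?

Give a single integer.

Answer: 86

Derivation:
L0: [66, 29, 80]
L1: h(66,29)=(66*31+29)%997=81 h(80,80)=(80*31+80)%997=566 -> [81, 566]
L2: h(81,566)=(81*31+566)%997=86 -> [86]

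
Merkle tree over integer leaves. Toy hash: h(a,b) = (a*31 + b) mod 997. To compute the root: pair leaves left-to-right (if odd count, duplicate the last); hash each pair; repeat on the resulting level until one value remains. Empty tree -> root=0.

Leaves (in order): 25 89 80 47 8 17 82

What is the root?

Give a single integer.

L0: [25, 89, 80, 47, 8, 17, 82]
L1: h(25,89)=(25*31+89)%997=864 h(80,47)=(80*31+47)%997=533 h(8,17)=(8*31+17)%997=265 h(82,82)=(82*31+82)%997=630 -> [864, 533, 265, 630]
L2: h(864,533)=(864*31+533)%997=398 h(265,630)=(265*31+630)%997=869 -> [398, 869]
L3: h(398,869)=(398*31+869)%997=246 -> [246]

Answer: 246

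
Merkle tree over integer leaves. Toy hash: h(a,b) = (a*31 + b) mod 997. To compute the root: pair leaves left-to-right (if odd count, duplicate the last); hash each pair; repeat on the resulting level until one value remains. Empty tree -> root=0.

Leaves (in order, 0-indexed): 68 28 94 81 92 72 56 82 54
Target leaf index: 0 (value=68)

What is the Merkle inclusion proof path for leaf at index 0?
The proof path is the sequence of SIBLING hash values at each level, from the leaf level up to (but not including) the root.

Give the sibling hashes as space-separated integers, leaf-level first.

L0 (leaves): [68, 28, 94, 81, 92, 72, 56, 82, 54], target index=0
L1: h(68,28)=(68*31+28)%997=142 [pair 0] h(94,81)=(94*31+81)%997=4 [pair 1] h(92,72)=(92*31+72)%997=930 [pair 2] h(56,82)=(56*31+82)%997=821 [pair 3] h(54,54)=(54*31+54)%997=731 [pair 4] -> [142, 4, 930, 821, 731]
  Sibling for proof at L0: 28
L2: h(142,4)=(142*31+4)%997=418 [pair 0] h(930,821)=(930*31+821)%997=738 [pair 1] h(731,731)=(731*31+731)%997=461 [pair 2] -> [418, 738, 461]
  Sibling for proof at L1: 4
L3: h(418,738)=(418*31+738)%997=735 [pair 0] h(461,461)=(461*31+461)%997=794 [pair 1] -> [735, 794]
  Sibling for proof at L2: 738
L4: h(735,794)=(735*31+794)%997=648 [pair 0] -> [648]
  Sibling for proof at L3: 794
Root: 648
Proof path (sibling hashes from leaf to root): [28, 4, 738, 794]

Answer: 28 4 738 794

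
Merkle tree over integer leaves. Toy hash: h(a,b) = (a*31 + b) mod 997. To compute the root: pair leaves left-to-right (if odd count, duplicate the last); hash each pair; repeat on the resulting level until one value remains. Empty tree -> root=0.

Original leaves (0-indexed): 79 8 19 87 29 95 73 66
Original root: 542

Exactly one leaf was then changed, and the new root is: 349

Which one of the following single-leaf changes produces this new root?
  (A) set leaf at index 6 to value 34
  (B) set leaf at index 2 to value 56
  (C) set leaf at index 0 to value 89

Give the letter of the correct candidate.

Answer: C

Derivation:
Original leaves: [79, 8, 19, 87, 29, 95, 73, 66]
Target new root: 349
Try each candidate change and compute the resulting root:
Candidate A: set leaf[6] = 34 -> leaves = [79, 8, 19, 87, 29, 95, 34, 66]
  L0: [79, 8, 19, 87, 29, 95, 34, 66]
  L1: h(79,8)=(79*31+8)%997=463 h(19,87)=(19*31+87)%997=676 h(29,95)=(29*31+95)%997=994 h(34,66)=(34*31+66)%997=123 -> [463, 676, 994, 123]
  L2: h(463,676)=(463*31+676)%997=74 h(994,123)=(994*31+123)%997=30 -> [74, 30]
  L3: h(74,30)=(74*31+30)%997=330 -> [330]
  root = 330 != target 349
Candidate B: set leaf[2] = 56 -> leaves = [79, 8, 56, 87, 29, 95, 73, 66]
  L0: [79, 8, 56, 87, 29, 95, 73, 66]
  L1: h(79,8)=(79*31+8)%997=463 h(56,87)=(56*31+87)%997=826 h(29,95)=(29*31+95)%997=994 h(73,66)=(73*31+66)%997=335 -> [463, 826, 994, 335]
  L2: h(463,826)=(463*31+826)%997=224 h(994,335)=(994*31+335)%997=242 -> [224, 242]
  L3: h(224,242)=(224*31+242)%997=207 -> [207]
  root = 207 != target 349
Candidate C: set leaf[0] = 89 -> leaves = [89, 8, 19, 87, 29, 95, 73, 66]
  L0: [89, 8, 19, 87, 29, 95, 73, 66]
  L1: h(89,8)=(89*31+8)%997=773 h(19,87)=(19*31+87)%997=676 h(29,95)=(29*31+95)%997=994 h(73,66)=(73*31+66)%997=335 -> [773, 676, 994, 335]
  L2: h(773,676)=(773*31+676)%997=711 h(994,335)=(994*31+335)%997=242 -> [711, 242]
  L3: h(711,242)=(711*31+242)%997=349 -> [349]
  root = 349 == target 349  ** MATCH **
Candidate C produces the target root.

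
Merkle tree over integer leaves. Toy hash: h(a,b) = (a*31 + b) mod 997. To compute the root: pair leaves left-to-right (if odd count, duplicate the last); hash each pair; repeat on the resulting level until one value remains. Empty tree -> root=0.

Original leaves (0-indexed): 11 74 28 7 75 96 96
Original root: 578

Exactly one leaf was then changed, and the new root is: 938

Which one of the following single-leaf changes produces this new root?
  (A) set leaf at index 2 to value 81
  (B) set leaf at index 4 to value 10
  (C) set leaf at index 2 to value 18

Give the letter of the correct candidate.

Original leaves: [11, 74, 28, 7, 75, 96, 96]
Target new root: 938
Try each candidate change and compute the resulting root:
Candidate A: set leaf[2] = 81 -> leaves = [11, 74, 81, 7, 75, 96, 96]
  L0: [11, 74, 81, 7, 75, 96, 96]
  L1: h(11,74)=(11*31+74)%997=415 h(81,7)=(81*31+7)%997=524 h(75,96)=(75*31+96)%997=427 h(96,96)=(96*31+96)%997=81 -> [415, 524, 427, 81]
  L2: h(415,524)=(415*31+524)%997=428 h(427,81)=(427*31+81)%997=357 -> [428, 357]
  L3: h(428,357)=(428*31+357)%997=664 -> [664]
  root = 664 != target 938
Candidate B: set leaf[4] = 10 -> leaves = [11, 74, 28, 7, 10, 96, 96]
  L0: [11, 74, 28, 7, 10, 96, 96]
  L1: h(11,74)=(11*31+74)%997=415 h(28,7)=(28*31+7)%997=875 h(10,96)=(10*31+96)%997=406 h(96,96)=(96*31+96)%997=81 -> [415, 875, 406, 81]
  L2: h(415,875)=(415*31+875)%997=779 h(406,81)=(406*31+81)%997=703 -> [779, 703]
  L3: h(779,703)=(779*31+703)%997=924 -> [924]
  root = 924 != target 938
Candidate C: set leaf[2] = 18 -> leaves = [11, 74, 18, 7, 75, 96, 96]
  L0: [11, 74, 18, 7, 75, 96, 96]
  L1: h(11,74)=(11*31+74)%997=415 h(18,7)=(18*31+7)%997=565 h(75,96)=(75*31+96)%997=427 h(96,96)=(96*31+96)%997=81 -> [415, 565, 427, 81]
  L2: h(415,565)=(415*31+565)%997=469 h(427,81)=(427*31+81)%997=357 -> [469, 357]
  L3: h(469,357)=(469*31+357)%997=938 -> [938]
  root = 938 == target 938  ** MATCH **
Candidate C produces the target root.

Answer: C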